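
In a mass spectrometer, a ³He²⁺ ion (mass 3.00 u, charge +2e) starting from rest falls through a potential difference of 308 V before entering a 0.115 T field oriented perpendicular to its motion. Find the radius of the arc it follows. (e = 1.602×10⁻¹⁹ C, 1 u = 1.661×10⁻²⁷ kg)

Acceleration: |q|V = ½mv² ⇒ v = √(2|q|V/m) = √(2·3.204×10⁻¹⁹·308/4.983×10⁻²⁷) ≈ 1.990×10⁵ m/s.
In the field: r = mv/(|q|B) = (4.983×10⁻²⁷)(1.990×10⁵)/((3.204×10⁻¹⁹)(0.115)) ≈ 0.0269 m.

r ≈ 0.0269 m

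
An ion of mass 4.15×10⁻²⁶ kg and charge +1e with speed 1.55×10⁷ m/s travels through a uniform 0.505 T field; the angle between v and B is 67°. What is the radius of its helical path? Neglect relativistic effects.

r ≈ 7.32 m

v⊥ = v sinθ = 1.55×10⁷·sin67° ≈ 1.427×10⁷ m/s.
r = m v⊥/(|q|B) = (4.15×10⁻²⁶)(1.427×10⁷)/((1.602×10⁻¹⁹)(0.505)) ≈ 7.32 m.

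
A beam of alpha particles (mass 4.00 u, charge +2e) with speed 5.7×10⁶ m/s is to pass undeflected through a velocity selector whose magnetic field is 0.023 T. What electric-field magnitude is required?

For straight-line motion qE = qvB, so E = vB.
E = 5.7×10⁶ × 0.023 = 1.3×10⁵ V/m.

E = 1.3×10⁵ V/m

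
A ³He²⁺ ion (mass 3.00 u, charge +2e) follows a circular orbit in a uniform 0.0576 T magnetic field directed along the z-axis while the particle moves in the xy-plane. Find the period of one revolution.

The cyclotron period depends only on m, q, B: T = 2πm/(|q|B).
T = 2π(4.983×10⁻²⁷)/((3.204×10⁻¹⁹)(0.0576)) ≈ 1.70×10⁻⁶ s.

T ≈ 1.70×10⁻⁶ s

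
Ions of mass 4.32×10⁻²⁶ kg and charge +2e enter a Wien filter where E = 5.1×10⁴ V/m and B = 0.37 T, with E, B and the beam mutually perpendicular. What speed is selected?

Straight-line motion ⇒ electric and magnetic forces cancel, so E = vB.
v = E/B = 5.1×10⁴/0.37 = 1.4×10⁵ m/s.

v = 1.4×10⁵ m/s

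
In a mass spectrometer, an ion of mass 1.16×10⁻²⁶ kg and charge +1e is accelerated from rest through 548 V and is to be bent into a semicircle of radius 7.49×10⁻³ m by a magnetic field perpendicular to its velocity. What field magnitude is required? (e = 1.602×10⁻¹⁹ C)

v = √(2|q|V/m) = √(2·1.602×10⁻¹⁹·548/1.16×10⁻²⁶) ≈ 1.230×10⁵ m/s.
B = mv/(|q|r) = (1.16×10⁻²⁶)(1.230×10⁵)/((1.602×10⁻¹⁹)(7.49×10⁻³)) ≈ 1.19 T.

B ≈ 1.19 T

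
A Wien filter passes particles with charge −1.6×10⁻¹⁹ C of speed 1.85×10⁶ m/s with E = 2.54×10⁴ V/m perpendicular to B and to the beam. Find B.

Balance of forces in the selector: qE = qvB ⇒ B = E/v.
B = 2.54×10⁴/1.85×10⁶ = 0.0137 T.

B = 0.0137 T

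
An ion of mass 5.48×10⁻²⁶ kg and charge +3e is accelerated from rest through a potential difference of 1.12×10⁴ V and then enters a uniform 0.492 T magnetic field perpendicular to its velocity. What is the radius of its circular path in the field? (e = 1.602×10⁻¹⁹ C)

Acceleration: |q|V = ½mv² ⇒ v = √(2|q|V/m) = √(2·4.806×10⁻¹⁹·1.12×10⁴/5.48×10⁻²⁶) ≈ 4.432×10⁵ m/s.
In the field: r = mv/(|q|B) = (5.48×10⁻²⁶)(4.432×10⁵)/((4.806×10⁻¹⁹)(0.492)) ≈ 0.103 m.

r ≈ 0.103 m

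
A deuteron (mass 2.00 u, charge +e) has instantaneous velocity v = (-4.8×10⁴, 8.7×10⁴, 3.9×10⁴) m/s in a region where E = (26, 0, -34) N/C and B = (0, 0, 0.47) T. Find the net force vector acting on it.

F ≈ (6.55×10⁻¹⁵, 3.61×10⁻¹⁵, -5.45×10⁻¹⁸) N

v×B = (4.09×10⁴, 2.26×10⁴, 0) N/C.
E + v×B = (4.09×10⁴, 2.26×10⁴, -34.0) N/C.
F = q(E + v×B) = (1.602×10⁻¹⁹ C)·(4.09×10⁴, 2.26×10⁴, -34.0) = (6.55×10⁻¹⁵, 3.61×10⁻¹⁵, -5.45×10⁻¹⁸) N.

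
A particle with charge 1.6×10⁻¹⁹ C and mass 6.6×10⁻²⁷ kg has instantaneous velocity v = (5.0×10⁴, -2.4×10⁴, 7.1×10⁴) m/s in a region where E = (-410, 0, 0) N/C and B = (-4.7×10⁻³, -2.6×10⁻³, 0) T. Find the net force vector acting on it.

F ≈ (-3.61×10⁻¹⁷, -5.34×10⁻¹⁷, -3.88×10⁻¹⁷) N

v×B = (185, -334, -243) N/C.
E + v×B = (-225, -334, -243) N/C.
F = q(E + v×B) = (1.6×10⁻¹⁹ C)·(-225, -334, -243) = (-3.61×10⁻¹⁷, -5.34×10⁻¹⁷, -3.88×10⁻¹⁷) N.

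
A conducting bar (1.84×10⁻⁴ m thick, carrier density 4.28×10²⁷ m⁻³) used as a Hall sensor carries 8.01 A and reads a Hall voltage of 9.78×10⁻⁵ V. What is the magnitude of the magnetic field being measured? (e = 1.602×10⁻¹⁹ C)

B ≈ 1.54 T

From V_H = IB/(n e t), B = V_H n e t / I.
B = (9.78×10⁻⁵)(4.28×10²⁷)(1.602×10⁻¹⁹)(1.84×10⁻⁴)/8.01 ≈ 1.54 T.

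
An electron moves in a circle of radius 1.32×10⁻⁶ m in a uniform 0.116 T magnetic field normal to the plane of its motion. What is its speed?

v ≈ 2.69×10⁴ m/s

From |q|vB = mv²/r, v = |q|Br/m.
v = (1.602×10⁻¹⁹)(0.116)(1.32×10⁻⁶)/9.109×10⁻³¹ ≈ 2.69×10⁴ m/s.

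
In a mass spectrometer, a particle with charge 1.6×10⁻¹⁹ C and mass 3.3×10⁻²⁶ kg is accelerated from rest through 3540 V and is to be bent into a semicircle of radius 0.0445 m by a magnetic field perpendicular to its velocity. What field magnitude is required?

v = √(2|q|V/m) = √(2·1.6×10⁻¹⁹·3540/3.3×10⁻²⁶) ≈ 1.853×10⁵ m/s.
B = mv/(|q|r) = (3.3×10⁻²⁶)(1.853×10⁵)/((1.6×10⁻¹⁹)(0.0445)) ≈ 0.859 T.

B ≈ 0.859 T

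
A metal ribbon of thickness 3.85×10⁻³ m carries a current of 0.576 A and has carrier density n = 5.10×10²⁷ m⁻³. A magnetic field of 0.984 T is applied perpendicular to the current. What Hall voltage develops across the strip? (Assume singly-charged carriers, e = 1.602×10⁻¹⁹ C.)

V_H = IB/(n e t).
V_H = (0.576)(0.984)/((5.10×10²⁷)(1.602×10⁻¹⁹)(3.85×10⁻³)) ≈ 1.80×10⁻⁷ V.

V_H ≈ 1.80×10⁻⁷ V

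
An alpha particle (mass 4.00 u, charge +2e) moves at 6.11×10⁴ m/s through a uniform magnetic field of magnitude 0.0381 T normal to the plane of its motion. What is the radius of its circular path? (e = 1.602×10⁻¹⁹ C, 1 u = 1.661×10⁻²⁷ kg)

The magnetic force provides the centripetal force: |q|vB = mv²/r.
r = mv/(|q|B) = (6.644×10⁻²⁷)(6.11×10⁴)/((3.204×10⁻¹⁹)(0.0381)) ≈ 0.0333 m.

r ≈ 0.0333 m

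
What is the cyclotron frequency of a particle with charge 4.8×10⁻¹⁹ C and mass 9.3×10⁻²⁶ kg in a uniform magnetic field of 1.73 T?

f = |q|B/(2πm).
f = (4.8×10⁻¹⁹)(1.73)/(2π·9.3×10⁻²⁶) ≈ 1.42×10⁶ Hz.

f ≈ 1.42×10⁶ Hz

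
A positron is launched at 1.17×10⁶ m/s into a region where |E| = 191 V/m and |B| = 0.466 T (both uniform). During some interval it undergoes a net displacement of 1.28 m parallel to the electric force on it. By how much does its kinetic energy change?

ΔKE ≈ 3.92×10⁻¹⁷ J

The magnetic force is always ⟂ v and does no work; only the electric force changes KE.
ΔKE = F_E · d = |q|E d = (1.602×10⁻¹⁹)(191)(1.28) ≈ 3.92×10⁻¹⁷ J.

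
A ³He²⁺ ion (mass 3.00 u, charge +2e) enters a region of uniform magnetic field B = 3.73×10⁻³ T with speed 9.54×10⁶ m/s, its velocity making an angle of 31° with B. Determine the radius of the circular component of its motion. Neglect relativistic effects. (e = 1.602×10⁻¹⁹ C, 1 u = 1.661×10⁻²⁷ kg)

v⊥ = v sinθ = 9.54×10⁶·sin31° ≈ 4.913×10⁶ m/s.
r = m v⊥/(|q|B) = (4.983×10⁻²⁷)(4.913×10⁶)/((3.204×10⁻¹⁹)(3.73×10⁻³)) ≈ 20.5 m.

r ≈ 20.5 m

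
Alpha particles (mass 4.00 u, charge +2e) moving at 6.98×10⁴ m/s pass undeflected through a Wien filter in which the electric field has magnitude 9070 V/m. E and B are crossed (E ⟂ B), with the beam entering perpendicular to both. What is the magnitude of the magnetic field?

Balance of forces in the selector: qE = qvB ⇒ B = E/v.
B = 9070/6.98×10⁴ = 0.130 T.

B = 0.130 T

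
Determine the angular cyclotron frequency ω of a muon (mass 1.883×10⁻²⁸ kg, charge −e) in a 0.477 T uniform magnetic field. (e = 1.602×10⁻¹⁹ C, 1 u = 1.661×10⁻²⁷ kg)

ω = |q|B/m.
ω = (1.602×10⁻¹⁹)(0.477)/1.883×10⁻²⁸ ≈ 4.06×10⁸ rad/s.

ω ≈ 4.06×10⁸ rad/s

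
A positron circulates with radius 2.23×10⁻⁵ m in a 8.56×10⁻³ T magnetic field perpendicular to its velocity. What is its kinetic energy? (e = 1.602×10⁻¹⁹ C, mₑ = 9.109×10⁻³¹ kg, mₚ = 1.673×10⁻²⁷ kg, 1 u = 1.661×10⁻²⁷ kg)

v = |q|Br/m, then KE = ½mv² = (qBr)²/(2m).
v = (1.602×10⁻¹⁹)(8.56×10⁻³)(2.23×10⁻⁵)/9.109×10⁻³¹ ≈ 3.357×10⁴ m/s.
KE = ½(9.109×10⁻³¹)(3.357×10⁴)² ≈ 5.13×10⁻²² J.

KE ≈ 5.13×10⁻²² J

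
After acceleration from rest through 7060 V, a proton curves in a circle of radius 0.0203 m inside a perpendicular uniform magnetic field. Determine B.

v = √(2|q|V/m) = √(2·1.602×10⁻¹⁹·7060/1.673×10⁻²⁷) ≈ 1.163×10⁶ m/s.
B = mv/(|q|r) = (1.673×10⁻²⁷)(1.163×10⁶)/((1.602×10⁻¹⁹)(0.0203)) ≈ 0.598 T.

B ≈ 0.598 T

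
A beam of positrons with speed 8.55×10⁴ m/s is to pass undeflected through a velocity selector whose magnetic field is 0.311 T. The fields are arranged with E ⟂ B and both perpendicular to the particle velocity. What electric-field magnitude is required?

For straight-line motion qE = qvB, so E = vB.
E = 8.55×10⁴ × 0.311 = 2.66×10⁴ V/m.

E = 2.66×10⁴ V/m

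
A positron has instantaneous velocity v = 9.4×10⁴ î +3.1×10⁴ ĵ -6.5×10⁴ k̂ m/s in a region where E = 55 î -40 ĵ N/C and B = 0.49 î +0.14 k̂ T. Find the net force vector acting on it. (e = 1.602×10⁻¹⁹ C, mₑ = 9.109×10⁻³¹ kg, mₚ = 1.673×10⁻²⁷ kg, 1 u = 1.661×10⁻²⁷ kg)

F ≈ (7.04×10⁻¹⁶, -7.22×10⁻¹⁵, -2.43×10⁻¹⁵) N

v×B = (4340, -4.50×10⁴, -1.52×10⁴) N/C.
E + v×B = (4400, -4.50×10⁴, -1.52×10⁴) N/C.
F = q(E + v×B) = (1.602×10⁻¹⁹ C)·(4400, -4.50×10⁴, -1.52×10⁴) = (7.04×10⁻¹⁶, -7.22×10⁻¹⁵, -2.43×10⁻¹⁵) N.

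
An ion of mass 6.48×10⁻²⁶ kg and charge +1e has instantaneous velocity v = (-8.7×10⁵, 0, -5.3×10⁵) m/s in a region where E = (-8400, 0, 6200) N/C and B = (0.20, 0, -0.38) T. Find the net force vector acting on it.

F ≈ (-1.35×10⁻¹⁵, -6.99×10⁻¹⁴, 9.93×10⁻¹⁶) N

v×B = (0, -4.37×10⁵, 0) N/C.
E + v×B = (-8400, -4.37×10⁵, 6200) N/C.
F = q(E + v×B) = (1.602×10⁻¹⁹ C)·(-8400, -4.37×10⁵, 6200) = (-1.35×10⁻¹⁵, -6.99×10⁻¹⁴, 9.93×10⁻¹⁶) N.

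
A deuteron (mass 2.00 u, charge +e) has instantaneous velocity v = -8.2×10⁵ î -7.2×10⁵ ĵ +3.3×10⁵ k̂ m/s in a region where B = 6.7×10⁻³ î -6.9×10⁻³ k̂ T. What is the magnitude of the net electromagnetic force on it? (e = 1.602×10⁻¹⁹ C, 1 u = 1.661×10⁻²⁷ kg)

|F| ≈ 1.24×10⁻¹⁵ N

v×B = (4970, -3450, 4820) N/C.
F = q v×B = (1.602×10⁻¹⁹ C)·(4970, -3450, 4820) = (7.96×10⁻¹⁶, -5.52×10⁻¹⁶, 7.73×10⁻¹⁶) N.
|F| = 1.24×10⁻¹⁵ N.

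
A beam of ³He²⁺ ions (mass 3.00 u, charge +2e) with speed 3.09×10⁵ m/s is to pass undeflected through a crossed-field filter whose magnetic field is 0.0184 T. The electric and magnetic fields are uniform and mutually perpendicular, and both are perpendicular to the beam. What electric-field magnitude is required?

For straight-line motion qE = qvB, so E = vB.
E = 3.09×10⁵ × 0.0184 = 5690 V/m.

E = 5690 V/m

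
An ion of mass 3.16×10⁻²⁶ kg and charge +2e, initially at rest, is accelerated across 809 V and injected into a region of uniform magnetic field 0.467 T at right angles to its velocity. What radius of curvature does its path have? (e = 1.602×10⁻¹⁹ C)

Acceleration: |q|V = ½mv² ⇒ v = √(2|q|V/m) = √(2·3.204×10⁻¹⁹·809/3.16×10⁻²⁶) ≈ 1.281×10⁵ m/s.
In the field: r = mv/(|q|B) = (3.16×10⁻²⁶)(1.281×10⁵)/((3.204×10⁻¹⁹)(0.467)) ≈ 0.0271 m.

r ≈ 0.0271 m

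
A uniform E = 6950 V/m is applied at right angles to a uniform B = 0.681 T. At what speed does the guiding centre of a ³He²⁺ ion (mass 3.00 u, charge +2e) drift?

v_d ≈ 1.02×10⁴ m/s

The steady drift has the magnetic force balancing the electric force, so v_d = E/B.
v_d = 6950/0.681 = 1.02×10⁴ m/s.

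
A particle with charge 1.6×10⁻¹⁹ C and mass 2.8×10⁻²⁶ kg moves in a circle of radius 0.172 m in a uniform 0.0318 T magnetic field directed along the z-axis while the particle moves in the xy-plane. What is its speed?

v ≈ 3.13×10⁴ m/s

From |q|vB = mv²/r, v = |q|Br/m.
v = (1.6×10⁻¹⁹)(0.0318)(0.172)/2.8×10⁻²⁶ ≈ 3.13×10⁴ m/s.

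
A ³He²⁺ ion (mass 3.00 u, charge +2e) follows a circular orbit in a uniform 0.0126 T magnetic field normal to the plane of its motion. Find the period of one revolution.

The cyclotron period depends only on m, q, B: T = 2πm/(|q|B).
T = 2π(4.983×10⁻²⁷)/((3.204×10⁻¹⁹)(0.0126)) ≈ 7.76×10⁻⁶ s.

T ≈ 7.76×10⁻⁶ s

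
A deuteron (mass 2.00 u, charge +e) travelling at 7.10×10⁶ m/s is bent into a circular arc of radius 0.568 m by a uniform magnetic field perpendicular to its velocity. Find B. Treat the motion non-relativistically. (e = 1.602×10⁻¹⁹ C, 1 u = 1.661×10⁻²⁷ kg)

From |q|vB = mv²/r, B = mv/(|q|r).
B = (3.322×10⁻²⁷)(7.10×10⁶)/((1.602×10⁻¹⁹)(0.568)) ≈ 0.259 T.

B ≈ 0.259 T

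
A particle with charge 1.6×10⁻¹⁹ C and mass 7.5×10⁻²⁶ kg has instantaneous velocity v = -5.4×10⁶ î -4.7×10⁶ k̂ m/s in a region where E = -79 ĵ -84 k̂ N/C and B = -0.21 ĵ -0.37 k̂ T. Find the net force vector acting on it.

v×B = (-9.87×10⁵, -2.00×10⁶, 1.13×10⁶) N/C.
E + v×B = (-9.87×10⁵, -2.00×10⁶, 1.13×10⁶) N/C.
F = q(E + v×B) = (1.6×10⁻¹⁹ C)·(-9.87×10⁵, -2.00×10⁶, 1.13×10⁶) = (-1.58×10⁻¹³, -3.20×10⁻¹³, 1.81×10⁻¹³) N.

F ≈ (-1.58×10⁻¹³, -3.20×10⁻¹³, 1.81×10⁻¹³) N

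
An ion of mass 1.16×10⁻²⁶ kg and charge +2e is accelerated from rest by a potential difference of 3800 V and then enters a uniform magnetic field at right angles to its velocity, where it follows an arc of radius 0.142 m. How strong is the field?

B ≈ 0.117 T

v = √(2|q|V/m) = √(2·3.204×10⁻¹⁹·3800/1.16×10⁻²⁶) ≈ 4.582×10⁵ m/s.
B = mv/(|q|r) = (1.16×10⁻²⁶)(4.582×10⁵)/((3.204×10⁻¹⁹)(0.142)) ≈ 0.117 T.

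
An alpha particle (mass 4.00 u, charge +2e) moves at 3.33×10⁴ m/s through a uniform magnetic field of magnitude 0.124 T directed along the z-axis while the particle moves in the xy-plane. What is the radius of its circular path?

The magnetic force provides the centripetal force: |q|vB = mv²/r.
r = mv/(|q|B) = (6.644×10⁻²⁷)(3.33×10⁴)/((3.204×10⁻¹⁹)(0.124)) ≈ 5.57×10⁻³ m.

r ≈ 5.57×10⁻³ m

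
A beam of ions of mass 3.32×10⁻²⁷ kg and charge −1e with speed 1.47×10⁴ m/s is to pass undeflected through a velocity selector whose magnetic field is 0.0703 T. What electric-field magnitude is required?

E = 1030 V/m

For straight-line motion qE = qvB, so E = vB.
E = 1.47×10⁴ × 0.0703 = 1030 V/m.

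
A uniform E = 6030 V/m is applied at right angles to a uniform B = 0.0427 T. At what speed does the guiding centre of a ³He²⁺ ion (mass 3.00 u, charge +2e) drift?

In crossed fields the guiding centre drifts at v_d = |E×B|/B² = E/B, independent of charge and mass.
v_d = 6030/0.0427 = 1.41×10⁵ m/s.

v_d ≈ 1.41×10⁵ m/s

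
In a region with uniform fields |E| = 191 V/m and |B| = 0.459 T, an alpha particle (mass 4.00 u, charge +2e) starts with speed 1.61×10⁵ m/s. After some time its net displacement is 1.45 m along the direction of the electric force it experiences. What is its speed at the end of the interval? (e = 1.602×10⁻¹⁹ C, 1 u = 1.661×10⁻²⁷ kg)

v_f ≈ 2.29×10⁵ m/s

B does no work; ΔKE = |q|E d.
½mv_f² = ½mv₀² + |q|Ed = ½(6.644×10⁻²⁷)(1.61×10⁵)² + (3.204×10⁻¹⁹)(191)(1.45) ≈ 8.611×10⁻¹⁷ J + 8.873×10⁻¹⁷ J ≈ 1.748×10⁻¹⁶ J.
v_f = √(2·1.748×10⁻¹⁶/6.644×10⁻²⁷) ≈ 2.29×10⁵ m/s.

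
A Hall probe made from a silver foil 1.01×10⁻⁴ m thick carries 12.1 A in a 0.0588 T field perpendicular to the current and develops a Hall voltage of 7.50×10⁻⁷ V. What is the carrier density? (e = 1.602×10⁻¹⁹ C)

n ≈ 5.86×10²⁸ m⁻³

From V_H = IB/(n e t), n = IB/(V_H e t).
n = (12.1)(0.0588)/((7.50×10⁻⁷)(1.602×10⁻¹⁹)(1.01×10⁻⁴)) ≈ 5.86×10²⁸ m⁻³.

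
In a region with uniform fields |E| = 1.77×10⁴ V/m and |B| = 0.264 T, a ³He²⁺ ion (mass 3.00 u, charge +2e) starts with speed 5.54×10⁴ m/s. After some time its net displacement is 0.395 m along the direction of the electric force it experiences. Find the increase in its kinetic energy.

ΔKE ≈ 2.24×10⁻¹⁵ J

The magnetic force is always ⟂ v and does no work; only the electric force changes KE.
ΔKE = F_E · d = |q|E d = (3.204×10⁻¹⁹)(1.77×10⁴)(0.395) ≈ 2.24×10⁻¹⁵ J.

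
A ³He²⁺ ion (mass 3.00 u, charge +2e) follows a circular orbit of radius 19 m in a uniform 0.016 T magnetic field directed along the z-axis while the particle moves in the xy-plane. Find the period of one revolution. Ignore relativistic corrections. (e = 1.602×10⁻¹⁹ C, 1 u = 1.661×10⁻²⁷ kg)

T ≈ 6.1×10⁻⁶ s

The cyclotron period depends only on m, q, B: T = 2πm/(|q|B).
T = 2π(4.983×10⁻²⁷)/((3.204×10⁻¹⁹)(0.016)) ≈ 6.1×10⁻⁶ s.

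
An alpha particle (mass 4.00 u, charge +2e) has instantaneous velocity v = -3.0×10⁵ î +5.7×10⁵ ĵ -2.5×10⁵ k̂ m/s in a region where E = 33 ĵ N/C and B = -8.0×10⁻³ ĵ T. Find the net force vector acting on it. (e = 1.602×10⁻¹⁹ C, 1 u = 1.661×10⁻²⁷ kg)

v×B = (-2000, 0, 2400) N/C.
E + v×B = (-2000, 33.0, 2400) N/C.
F = q(E + v×B) = (3.204×10⁻¹⁹ C)·(-2000, 33.0, 2400) = (-6.41×10⁻¹⁶, 1.06×10⁻¹⁷, 7.69×10⁻¹⁶) N.

F ≈ (-6.41×10⁻¹⁶, 1.06×10⁻¹⁷, 7.69×10⁻¹⁶) N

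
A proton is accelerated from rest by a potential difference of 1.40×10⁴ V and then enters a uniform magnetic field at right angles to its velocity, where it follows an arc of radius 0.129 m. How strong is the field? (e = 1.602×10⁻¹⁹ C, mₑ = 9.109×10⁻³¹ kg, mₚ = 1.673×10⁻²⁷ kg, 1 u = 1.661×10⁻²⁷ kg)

B ≈ 0.133 T

v = √(2|q|V/m) = √(2·1.602×10⁻¹⁹·1.40×10⁴/1.673×10⁻²⁷) ≈ 1.637×10⁶ m/s.
B = mv/(|q|r) = (1.673×10⁻²⁷)(1.637×10⁶)/((1.602×10⁻¹⁹)(0.129)) ≈ 0.133 T.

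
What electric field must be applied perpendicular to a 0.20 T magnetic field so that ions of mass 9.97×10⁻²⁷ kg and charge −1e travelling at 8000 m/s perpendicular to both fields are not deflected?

E = 1600 V/m

For straight-line motion qE = qvB, so E = vB.
E = 8000 × 0.20 = 1600 V/m.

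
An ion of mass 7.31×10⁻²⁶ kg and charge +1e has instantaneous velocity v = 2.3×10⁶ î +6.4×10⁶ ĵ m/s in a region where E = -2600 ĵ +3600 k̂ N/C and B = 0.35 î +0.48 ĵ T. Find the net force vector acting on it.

F ≈ (0, -4.17×10⁻¹⁶, -1.81×10⁻¹³) N

v×B = (0, 0, -1.14×10⁶) N/C.
E + v×B = (0, -2600, -1.13×10⁶) N/C.
F = q(E + v×B) = (1.602×10⁻¹⁹ C)·(0, -2600, -1.13×10⁶) = (0, -4.17×10⁻¹⁶, -1.81×10⁻¹³) N.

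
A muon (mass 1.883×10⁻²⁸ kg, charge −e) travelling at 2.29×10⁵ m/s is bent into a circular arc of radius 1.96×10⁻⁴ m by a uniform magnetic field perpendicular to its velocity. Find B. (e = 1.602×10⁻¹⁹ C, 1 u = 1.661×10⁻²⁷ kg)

From |q|vB = mv²/r, B = mv/(|q|r).
B = (1.883×10⁻²⁸)(2.29×10⁵)/((1.602×10⁻¹⁹)(1.96×10⁻⁴)) ≈ 1.37 T.

B ≈ 1.37 T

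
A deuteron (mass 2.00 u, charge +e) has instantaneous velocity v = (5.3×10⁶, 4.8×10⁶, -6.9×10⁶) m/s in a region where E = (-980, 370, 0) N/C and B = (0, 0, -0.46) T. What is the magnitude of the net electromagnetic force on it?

v×B = (-2.21×10⁶, 2.44×10⁶, 0) N/C.
E + v×B = (-2.21×10⁶, 2.44×10⁶, 0) N/C.
F = q(E + v×B) = (1.602×10⁻¹⁹ C)·(-2.21×10⁶, 2.44×10⁶, 0) = (-3.54×10⁻¹³, 3.91×10⁻¹³, 0) N.
|F| = 5.27×10⁻¹³ N.

|F| ≈ 5.27×10⁻¹³ N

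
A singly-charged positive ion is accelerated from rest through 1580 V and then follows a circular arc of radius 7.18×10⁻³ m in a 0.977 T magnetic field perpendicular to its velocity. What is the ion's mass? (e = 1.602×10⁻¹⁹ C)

Combine |q|V = ½mv² and r = mv/(|q|B): eliminate v to get m = qB²r²/(2V).
m = (1.602×10⁻¹⁹)(0.977)²(7.18×10⁻³)²/(2·1580) ≈ 2.49×10⁻²⁷ kg.

m ≈ 2.49×10⁻²⁷ kg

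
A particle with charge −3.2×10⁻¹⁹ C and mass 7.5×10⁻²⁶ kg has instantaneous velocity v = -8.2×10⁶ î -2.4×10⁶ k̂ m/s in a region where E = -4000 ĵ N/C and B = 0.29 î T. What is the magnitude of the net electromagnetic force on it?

v×B = (0, -6.96×10⁵, 0) N/C.
E + v×B = (0, -7.00×10⁵, 0) N/C.
F = q(E + v×B) = (−3.2×10⁻¹⁹ C)·(0, -7.00×10⁵, 0) = (0, 2.24×10⁻¹³, 0) N.
|F| = 2.24×10⁻¹³ N.

|F| ≈ 2.24×10⁻¹³ N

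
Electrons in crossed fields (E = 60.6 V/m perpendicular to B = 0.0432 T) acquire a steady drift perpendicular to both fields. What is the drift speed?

The E×B drift speed is v_d = E/B.
v_d = 60.6/0.0432 = 1400 m/s.

v_d ≈ 1400 m/s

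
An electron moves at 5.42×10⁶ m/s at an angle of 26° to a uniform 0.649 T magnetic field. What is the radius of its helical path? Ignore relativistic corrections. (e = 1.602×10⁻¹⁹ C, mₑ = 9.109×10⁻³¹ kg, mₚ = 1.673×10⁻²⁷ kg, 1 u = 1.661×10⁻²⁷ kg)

v⊥ = v sinθ = 5.42×10⁶·sin26° ≈ 2.376×10⁶ m/s.
r = m v⊥/(|q|B) = (9.109×10⁻³¹)(2.376×10⁶)/((1.602×10⁻¹⁹)(0.649)) ≈ 2.08×10⁻⁵ m.

r ≈ 2.08×10⁻⁵ m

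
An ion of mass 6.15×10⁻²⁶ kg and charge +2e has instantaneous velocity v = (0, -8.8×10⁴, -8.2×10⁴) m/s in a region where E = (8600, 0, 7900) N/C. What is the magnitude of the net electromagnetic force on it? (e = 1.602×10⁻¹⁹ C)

Only an electric field acts, so F = qE = (3.204×10⁻¹⁹ C)·(8600, 0, 7900) = (2.76×10⁻¹⁵, 0, 2.53×10⁻¹⁵) N.
|F| = 3.74×10⁻¹⁵ N.

|F| ≈ 3.74×10⁻¹⁵ N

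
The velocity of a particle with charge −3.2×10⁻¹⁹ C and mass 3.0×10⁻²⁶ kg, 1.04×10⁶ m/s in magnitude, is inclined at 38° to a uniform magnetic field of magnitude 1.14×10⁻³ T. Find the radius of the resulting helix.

v⊥ = v sinθ = 1.04×10⁶·sin38° ≈ 6.403×10⁵ m/s.
r = m v⊥/(|q|B) = (3.0×10⁻²⁶)(6.403×10⁵)/((3.2×10⁻¹⁹)(1.14×10⁻³)) ≈ 52.7 m.

r ≈ 52.7 m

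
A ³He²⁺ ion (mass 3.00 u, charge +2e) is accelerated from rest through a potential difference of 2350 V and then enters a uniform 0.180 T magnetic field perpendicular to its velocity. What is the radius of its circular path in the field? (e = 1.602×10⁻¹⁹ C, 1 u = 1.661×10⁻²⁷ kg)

Acceleration: |q|V = ½mv² ⇒ v = √(2|q|V/m) = √(2·3.204×10⁻¹⁹·2350/4.983×10⁻²⁷) ≈ 5.497×10⁵ m/s.
In the field: r = mv/(|q|B) = (4.983×10⁻²⁷)(5.497×10⁵)/((3.204×10⁻¹⁹)(0.180)) ≈ 0.0475 m.

r ≈ 0.0475 m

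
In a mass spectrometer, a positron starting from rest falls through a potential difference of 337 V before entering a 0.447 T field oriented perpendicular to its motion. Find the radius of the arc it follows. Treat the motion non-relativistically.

r ≈ 1.38×10⁻⁴ m

Acceleration: |q|V = ½mv² ⇒ v = √(2|q|V/m) = √(2·1.602×10⁻¹⁹·337/9.109×10⁻³¹) ≈ 1.089×10⁷ m/s.
In the field: r = mv/(|q|B) = (9.109×10⁻³¹)(1.089×10⁷)/((1.602×10⁻¹⁹)(0.447)) ≈ 1.38×10⁻⁴ m.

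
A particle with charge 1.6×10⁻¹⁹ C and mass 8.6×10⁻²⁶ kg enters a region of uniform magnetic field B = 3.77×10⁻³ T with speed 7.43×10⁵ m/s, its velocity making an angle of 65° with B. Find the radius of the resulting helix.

r ≈ 96.0 m

v⊥ = v sinθ = 7.43×10⁵·sin65° ≈ 6.734×10⁵ m/s.
r = m v⊥/(|q|B) = (8.6×10⁻²⁶)(6.734×10⁵)/((1.6×10⁻¹⁹)(3.77×10⁻³)) ≈ 96.0 m.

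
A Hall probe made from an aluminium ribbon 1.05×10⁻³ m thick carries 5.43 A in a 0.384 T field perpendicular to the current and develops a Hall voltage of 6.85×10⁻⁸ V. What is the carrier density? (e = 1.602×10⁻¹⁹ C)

n ≈ 1.81×10²⁹ m⁻³

From V_H = IB/(n e t), n = IB/(V_H e t).
n = (5.43)(0.384)/((6.85×10⁻⁸)(1.602×10⁻¹⁹)(1.05×10⁻³)) ≈ 1.81×10²⁹ m⁻³.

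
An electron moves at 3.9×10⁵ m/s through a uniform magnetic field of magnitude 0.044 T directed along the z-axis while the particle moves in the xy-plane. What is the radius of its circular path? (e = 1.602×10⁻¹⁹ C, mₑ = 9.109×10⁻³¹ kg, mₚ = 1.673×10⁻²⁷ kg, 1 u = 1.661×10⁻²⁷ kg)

r ≈ 5.0×10⁻⁵ m

The magnetic force provides the centripetal force: |q|vB = mv²/r.
r = mv/(|q|B) = (9.109×10⁻³¹)(3.9×10⁵)/((1.602×10⁻¹⁹)(0.044)) ≈ 5.0×10⁻⁵ m.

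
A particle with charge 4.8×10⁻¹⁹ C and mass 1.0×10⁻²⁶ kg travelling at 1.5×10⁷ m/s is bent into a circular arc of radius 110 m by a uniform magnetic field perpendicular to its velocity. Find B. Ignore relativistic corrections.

B ≈ 2.8×10⁻³ T

From |q|vB = mv²/r, B = mv/(|q|r).
B = (1.0×10⁻²⁶)(1.5×10⁷)/((4.8×10⁻¹⁹)(110)) ≈ 2.8×10⁻³ T.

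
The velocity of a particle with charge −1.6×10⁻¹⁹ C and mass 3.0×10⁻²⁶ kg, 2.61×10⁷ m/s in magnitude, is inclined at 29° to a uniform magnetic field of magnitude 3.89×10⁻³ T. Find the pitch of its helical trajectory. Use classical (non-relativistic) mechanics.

p ≈ 6910 m

v∥ = v cosθ = 2.61×10⁷·cos29° ≈ 2.283×10⁷ m/s.
T = 2πm/(|q|B) = 2π(3.0×10⁻²⁶)/((1.6×10⁻¹⁹)(3.89×10⁻³)) ≈ 3.029×10⁻⁴ s.
pitch = v∥ T = (2.283×10⁷)(3.029×10⁻⁴) ≈ 6910 m.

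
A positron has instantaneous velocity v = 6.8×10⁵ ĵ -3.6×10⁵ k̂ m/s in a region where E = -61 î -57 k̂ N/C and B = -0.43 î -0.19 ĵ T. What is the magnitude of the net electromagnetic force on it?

v×B = (-6.84×10⁴, 1.55×10⁵, 2.92×10⁵) N/C.
E + v×B = (-6.85×10⁴, 1.55×10⁵, 2.92×10⁵) N/C.
F = q(E + v×B) = (1.602×10⁻¹⁹ C)·(-6.85×10⁴, 1.55×10⁵, 2.92×10⁵) = (-1.10×10⁻¹⁴, 2.48×10⁻¹⁴, 4.68×10⁻¹⁴) N.
|F| = 5.41×10⁻¹⁴ N.

|F| ≈ 5.41×10⁻¹⁴ N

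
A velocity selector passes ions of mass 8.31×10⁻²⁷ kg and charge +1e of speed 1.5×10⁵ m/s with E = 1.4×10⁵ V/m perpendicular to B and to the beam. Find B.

B = 0.93 T

Balance of forces in the selector: qE = qvB ⇒ B = E/v.
B = 1.4×10⁵/1.5×10⁵ = 0.93 T.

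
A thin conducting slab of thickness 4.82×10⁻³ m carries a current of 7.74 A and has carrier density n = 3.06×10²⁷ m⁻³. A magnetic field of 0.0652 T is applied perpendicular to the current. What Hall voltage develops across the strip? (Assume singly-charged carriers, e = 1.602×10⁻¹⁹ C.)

V_H ≈ 2.14×10⁻⁷ V

V_H = IB/(n e t).
V_H = (7.74)(0.0652)/((3.06×10²⁷)(1.602×10⁻¹⁹)(4.82×10⁻³)) ≈ 2.14×10⁻⁷ V.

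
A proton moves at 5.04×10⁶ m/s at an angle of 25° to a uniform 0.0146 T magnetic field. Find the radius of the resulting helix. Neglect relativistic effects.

v⊥ = v sinθ = 5.04×10⁶·sin25° ≈ 2.130×10⁶ m/s.
r = m v⊥/(|q|B) = (1.673×10⁻²⁷)(2.130×10⁶)/((1.602×10⁻¹⁹)(0.0146)) ≈ 1.52 m.

r ≈ 1.52 m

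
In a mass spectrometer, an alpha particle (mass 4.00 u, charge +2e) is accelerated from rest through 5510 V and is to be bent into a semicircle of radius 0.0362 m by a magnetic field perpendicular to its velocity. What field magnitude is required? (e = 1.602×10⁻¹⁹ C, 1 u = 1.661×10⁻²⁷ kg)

v = √(2|q|V/m) = √(2·3.204×10⁻¹⁹·5510/6.644×10⁻²⁷) ≈ 7.290×10⁵ m/s.
B = mv/(|q|r) = (6.644×10⁻²⁷)(7.290×10⁵)/((3.204×10⁻¹⁹)(0.0362)) ≈ 0.418 T.

B ≈ 0.418 T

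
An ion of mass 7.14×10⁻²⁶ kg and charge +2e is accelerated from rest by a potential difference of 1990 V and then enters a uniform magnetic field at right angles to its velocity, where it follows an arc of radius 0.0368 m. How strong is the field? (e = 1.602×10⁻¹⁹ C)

v = √(2|q|V/m) = √(2·3.204×10⁻¹⁹·1990/7.14×10⁻²⁶) ≈ 1.336×10⁵ m/s.
B = mv/(|q|r) = (7.14×10⁻²⁶)(1.336×10⁵)/((3.204×10⁻¹⁹)(0.0368)) ≈ 0.809 T.

B ≈ 0.809 T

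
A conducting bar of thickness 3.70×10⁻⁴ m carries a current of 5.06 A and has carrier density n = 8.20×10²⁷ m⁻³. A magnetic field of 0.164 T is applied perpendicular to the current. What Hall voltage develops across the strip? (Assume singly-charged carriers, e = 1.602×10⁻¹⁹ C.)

V_H = IB/(n e t).
V_H = (5.06)(0.164)/((8.20×10²⁷)(1.602×10⁻¹⁹)(3.70×10⁻⁴)) ≈ 1.71×10⁻⁶ V.

V_H ≈ 1.71×10⁻⁶ V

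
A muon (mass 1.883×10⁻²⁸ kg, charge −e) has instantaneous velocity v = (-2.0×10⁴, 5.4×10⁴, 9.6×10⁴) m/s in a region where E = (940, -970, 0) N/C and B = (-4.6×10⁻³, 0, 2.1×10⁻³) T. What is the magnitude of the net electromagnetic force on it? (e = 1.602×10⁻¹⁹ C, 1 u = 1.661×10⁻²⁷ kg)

v×B = (113, -400, 248) N/C.
E + v×B = (1050, -1370, 248) N/C.
F = q(E + v×B) = (−1.602×10⁻¹⁹ C)·(1050, -1370, 248) = (-1.69×10⁻¹⁶, 2.19×10⁻¹⁶, -3.98×10⁻¹⁷) N.
|F| = 2.80×10⁻¹⁶ N.

|F| ≈ 2.80×10⁻¹⁶ N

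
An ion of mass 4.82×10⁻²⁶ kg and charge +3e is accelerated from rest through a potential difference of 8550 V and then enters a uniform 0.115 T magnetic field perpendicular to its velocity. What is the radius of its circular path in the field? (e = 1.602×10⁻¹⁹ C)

Acceleration: |q|V = ½mv² ⇒ v = √(2|q|V/m) = √(2·4.806×10⁻¹⁹·8550/4.82×10⁻²⁶) ≈ 4.129×10⁵ m/s.
In the field: r = mv/(|q|B) = (4.82×10⁻²⁶)(4.129×10⁵)/((4.806×10⁻¹⁹)(0.115)) ≈ 0.360 m.

r ≈ 0.360 m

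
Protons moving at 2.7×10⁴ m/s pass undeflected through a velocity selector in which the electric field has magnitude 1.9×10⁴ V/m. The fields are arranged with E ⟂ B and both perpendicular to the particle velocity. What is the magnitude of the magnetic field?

B = 0.70 T

Balance of forces in the selector: qE = qvB ⇒ B = E/v.
B = 1.9×10⁴/2.7×10⁴ = 0.70 T.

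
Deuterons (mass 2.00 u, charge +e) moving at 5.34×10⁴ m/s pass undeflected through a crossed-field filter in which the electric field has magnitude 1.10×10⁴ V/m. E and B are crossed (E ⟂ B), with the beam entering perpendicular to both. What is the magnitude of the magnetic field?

Balance of forces in the selector: qE = qvB ⇒ B = E/v.
B = 1.10×10⁴/5.34×10⁴ = 0.206 T.

B = 0.206 T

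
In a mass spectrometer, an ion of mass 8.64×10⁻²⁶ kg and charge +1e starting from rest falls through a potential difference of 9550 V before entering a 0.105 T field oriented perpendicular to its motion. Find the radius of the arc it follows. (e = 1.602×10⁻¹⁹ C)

Acceleration: |q|V = ½mv² ⇒ v = √(2|q|V/m) = √(2·1.602×10⁻¹⁹·9550/8.64×10⁻²⁶) ≈ 1.882×10⁵ m/s.
In the field: r = mv/(|q|B) = (8.64×10⁻²⁶)(1.882×10⁵)/((1.602×10⁻¹⁹)(0.105)) ≈ 0.967 m.

r ≈ 0.967 m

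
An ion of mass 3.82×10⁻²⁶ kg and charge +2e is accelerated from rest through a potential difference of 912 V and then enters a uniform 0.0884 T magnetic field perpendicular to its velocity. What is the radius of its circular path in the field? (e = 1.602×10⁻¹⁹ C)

r ≈ 0.167 m

Acceleration: |q|V = ½mv² ⇒ v = √(2|q|V/m) = √(2·3.204×10⁻¹⁹·912/3.82×10⁻²⁶) ≈ 1.237×10⁵ m/s.
In the field: r = mv/(|q|B) = (3.82×10⁻²⁶)(1.237×10⁵)/((3.204×10⁻¹⁹)(0.0884)) ≈ 0.167 m.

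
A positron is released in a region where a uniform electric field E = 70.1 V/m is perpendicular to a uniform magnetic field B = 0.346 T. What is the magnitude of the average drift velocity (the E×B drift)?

The E×B drift speed is v_d = E/B.
v_d = 70.1/0.346 = 203 m/s.

v_d ≈ 203 m/s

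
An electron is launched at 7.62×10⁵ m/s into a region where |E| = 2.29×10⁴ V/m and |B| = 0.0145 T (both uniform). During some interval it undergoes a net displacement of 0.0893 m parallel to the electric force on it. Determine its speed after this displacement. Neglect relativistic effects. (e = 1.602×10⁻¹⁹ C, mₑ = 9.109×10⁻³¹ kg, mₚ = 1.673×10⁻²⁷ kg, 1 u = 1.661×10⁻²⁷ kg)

v_f ≈ 2.68×10⁷ m/s

B does no work; ΔKE = |q|E d.
½mv_f² = ½mv₀² + |q|Ed = ½(9.109×10⁻³¹)(7.62×10⁵)² + (1.602×10⁻¹⁹)(2.29×10⁴)(0.0893) ≈ 2.645×10⁻¹⁹ J + 3.276×10⁻¹⁶ J ≈ 3.279×10⁻¹⁶ J.
v_f = √(2·3.279×10⁻¹⁶/9.109×10⁻³¹) ≈ 2.68×10⁷ m/s.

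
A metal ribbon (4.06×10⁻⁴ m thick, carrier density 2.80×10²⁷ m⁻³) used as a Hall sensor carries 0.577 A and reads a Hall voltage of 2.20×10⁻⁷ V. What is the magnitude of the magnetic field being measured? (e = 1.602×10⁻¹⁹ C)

B ≈ 0.0694 T

From V_H = IB/(n e t), B = V_H n e t / I.
B = (2.20×10⁻⁷)(2.80×10²⁷)(1.602×10⁻¹⁹)(4.06×10⁻⁴)/0.577 ≈ 0.0694 T.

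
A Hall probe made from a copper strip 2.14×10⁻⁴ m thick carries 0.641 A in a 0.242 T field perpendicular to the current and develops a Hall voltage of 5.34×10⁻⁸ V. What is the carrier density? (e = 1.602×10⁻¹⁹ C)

From V_H = IB/(n e t), n = IB/(V_H e t).
n = (0.641)(0.242)/((5.34×10⁻⁸)(1.602×10⁻¹⁹)(2.14×10⁻⁴)) ≈ 8.47×10²⁸ m⁻³.

n ≈ 8.47×10²⁸ m⁻³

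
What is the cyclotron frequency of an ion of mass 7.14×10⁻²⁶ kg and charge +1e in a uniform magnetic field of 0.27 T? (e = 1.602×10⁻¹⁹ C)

f ≈ 9.6×10⁴ Hz

f = |q|B/(2πm).
f = (1.602×10⁻¹⁹)(0.27)/(2π·7.14×10⁻²⁶) ≈ 9.6×10⁴ Hz.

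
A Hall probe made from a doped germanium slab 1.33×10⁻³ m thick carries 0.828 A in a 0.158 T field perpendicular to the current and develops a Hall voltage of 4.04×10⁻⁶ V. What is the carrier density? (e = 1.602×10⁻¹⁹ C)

From V_H = IB/(n e t), n = IB/(V_H e t).
n = (0.828)(0.158)/((4.04×10⁻⁶)(1.602×10⁻¹⁹)(1.33×10⁻³)) ≈ 1.52×10²⁶ m⁻³.

n ≈ 1.52×10²⁶ m⁻³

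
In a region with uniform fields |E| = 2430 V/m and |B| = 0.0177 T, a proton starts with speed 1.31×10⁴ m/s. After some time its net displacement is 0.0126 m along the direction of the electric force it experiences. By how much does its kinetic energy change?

ΔKE ≈ 4.91×10⁻¹⁸ J

The magnetic force is always ⟂ v and does no work; only the electric force changes KE.
ΔKE = F_E · d = |q|E d = (1.602×10⁻¹⁹)(2430)(0.0126) ≈ 4.91×10⁻¹⁸ J.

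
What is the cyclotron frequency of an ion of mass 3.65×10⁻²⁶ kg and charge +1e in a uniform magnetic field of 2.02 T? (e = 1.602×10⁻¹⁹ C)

f = |q|B/(2πm).
f = (1.602×10⁻¹⁹)(2.02)/(2π·3.65×10⁻²⁶) ≈ 1.41×10⁶ Hz.

f ≈ 1.41×10⁶ Hz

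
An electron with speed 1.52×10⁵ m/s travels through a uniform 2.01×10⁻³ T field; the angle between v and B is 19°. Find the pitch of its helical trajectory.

p ≈ 2.55×10⁻³ m

v∥ = v cosθ = 1.52×10⁵·cos19° ≈ 1.437×10⁵ m/s.
T = 2πm/(|q|B) = 2π(9.109×10⁻³¹)/((1.602×10⁻¹⁹)(2.01×10⁻³)) ≈ 1.777×10⁻⁸ s.
pitch = v∥ T = (1.437×10⁵)(1.777×10⁻⁸) ≈ 2.55×10⁻³ m.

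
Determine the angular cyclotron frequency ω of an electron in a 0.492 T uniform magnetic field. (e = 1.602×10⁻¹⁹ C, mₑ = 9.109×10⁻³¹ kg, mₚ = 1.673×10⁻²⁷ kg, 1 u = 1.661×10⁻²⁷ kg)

ω = |q|B/m.
ω = (1.602×10⁻¹⁹)(0.492)/9.109×10⁻³¹ ≈ 8.65×10¹⁰ rad/s.

ω ≈ 8.65×10¹⁰ rad/s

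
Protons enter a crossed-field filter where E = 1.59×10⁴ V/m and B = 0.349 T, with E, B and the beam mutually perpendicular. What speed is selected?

Zero net Lorentz force requires |qE| = |q v×B|, i.e. E = vB.
v = E/B = 1.59×10⁴/0.349 = 4.56×10⁴ m/s.

v = 4.56×10⁴ m/s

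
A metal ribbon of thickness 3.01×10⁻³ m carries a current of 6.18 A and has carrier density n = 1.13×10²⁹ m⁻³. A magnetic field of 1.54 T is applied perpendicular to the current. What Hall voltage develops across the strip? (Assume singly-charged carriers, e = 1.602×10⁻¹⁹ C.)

V_H = IB/(n e t).
V_H = (6.18)(1.54)/((1.13×10²⁹)(1.602×10⁻¹⁹)(3.01×10⁻³)) ≈ 1.75×10⁻⁷ V.

V_H ≈ 1.75×10⁻⁷ V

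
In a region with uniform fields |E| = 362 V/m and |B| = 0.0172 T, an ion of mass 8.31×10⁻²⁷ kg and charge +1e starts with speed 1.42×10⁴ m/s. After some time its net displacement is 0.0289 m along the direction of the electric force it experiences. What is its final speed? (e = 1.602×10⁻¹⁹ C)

B does no work; ΔKE = |q|E d.
½mv_f² = ½mv₀² + |q|Ed = ½(8.31×10⁻²⁷)(1.42×10⁴)² + (1.602×10⁻¹⁹)(362)(0.0289) ≈ 8.378×10⁻¹⁹ J + 1.676×10⁻¹⁸ J ≈ 2.514×10⁻¹⁸ J.
v_f = √(2·2.514×10⁻¹⁸/8.31×10⁻²⁷) ≈ 2.46×10⁴ m/s.

v_f ≈ 2.46×10⁴ m/s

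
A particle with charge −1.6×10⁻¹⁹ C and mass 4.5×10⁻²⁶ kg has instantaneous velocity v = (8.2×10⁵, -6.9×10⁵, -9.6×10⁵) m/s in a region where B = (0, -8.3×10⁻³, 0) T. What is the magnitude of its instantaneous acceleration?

v×B = (-7970, 0, -6810) N/C.
F = q v×B = (−1.6×10⁻¹⁹ C)·(-7970, 0, -6810) = (1.27×10⁻¹⁵, 0, 1.09×10⁻¹⁵) N.
|a| = |F|/m = 1.677×10⁻¹⁵/4.5×10⁻²⁶ ≈ 3.73×10¹⁰ m/s².

|a| ≈ 3.73×10¹⁰ m/s²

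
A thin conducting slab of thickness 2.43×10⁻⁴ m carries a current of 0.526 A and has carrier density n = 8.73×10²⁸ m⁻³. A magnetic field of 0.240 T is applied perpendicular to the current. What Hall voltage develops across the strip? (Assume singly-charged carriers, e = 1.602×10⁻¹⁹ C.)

V_H = IB/(n e t).
V_H = (0.526)(0.240)/((8.73×10²⁸)(1.602×10⁻¹⁹)(2.43×10⁻⁴)) ≈ 3.71×10⁻⁸ V.

V_H ≈ 3.71×10⁻⁸ V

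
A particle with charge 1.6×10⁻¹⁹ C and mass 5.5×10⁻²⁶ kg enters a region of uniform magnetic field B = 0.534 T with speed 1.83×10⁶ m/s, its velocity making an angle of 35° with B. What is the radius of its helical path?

r ≈ 0.676 m

v⊥ = v sinθ = 1.83×10⁶·sin35° ≈ 1.050×10⁶ m/s.
r = m v⊥/(|q|B) = (5.5×10⁻²⁶)(1.050×10⁶)/((1.6×10⁻¹⁹)(0.534)) ≈ 0.676 m.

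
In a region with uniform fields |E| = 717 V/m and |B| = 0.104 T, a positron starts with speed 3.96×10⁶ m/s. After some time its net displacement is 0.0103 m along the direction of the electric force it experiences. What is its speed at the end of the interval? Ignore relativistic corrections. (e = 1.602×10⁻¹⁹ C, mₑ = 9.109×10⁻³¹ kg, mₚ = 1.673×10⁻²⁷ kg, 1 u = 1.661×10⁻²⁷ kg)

v_f ≈ 4.28×10⁶ m/s

B does no work; ΔKE = |q|E d.
½mv_f² = ½mv₀² + |q|Ed = ½(9.109×10⁻³¹)(3.96×10⁶)² + (1.602×10⁻¹⁹)(717)(0.0103) ≈ 7.142×10⁻¹⁸ J + 1.183×10⁻¹⁸ J ≈ 8.325×10⁻¹⁸ J.
v_f = √(2·8.325×10⁻¹⁸/9.109×10⁻³¹) ≈ 4.28×10⁶ m/s.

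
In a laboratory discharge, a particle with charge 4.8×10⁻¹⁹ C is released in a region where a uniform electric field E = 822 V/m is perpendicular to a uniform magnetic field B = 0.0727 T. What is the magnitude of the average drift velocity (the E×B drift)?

v_d ≈ 1.13×10⁴ m/s

In crossed fields the guiding centre drifts at v_d = |E×B|/B² = E/B, independent of charge and mass.
v_d = 822/0.0727 = 1.13×10⁴ m/s.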